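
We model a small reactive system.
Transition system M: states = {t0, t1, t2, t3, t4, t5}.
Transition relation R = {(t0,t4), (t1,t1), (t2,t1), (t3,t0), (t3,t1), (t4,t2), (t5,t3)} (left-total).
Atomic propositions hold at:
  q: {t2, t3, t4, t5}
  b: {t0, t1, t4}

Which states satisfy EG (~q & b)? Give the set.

{t1}

Sat(~q) = {t0, t1}
Sat(~q & b) = {t0, t1}
EG (~q & b): greatest fixpoint, start Z0 = {t0, t1}, keep only states in Sat with some successor in Z. Z1 = {t1}; fixed.
Sat(EG (~q & b)) = {t1}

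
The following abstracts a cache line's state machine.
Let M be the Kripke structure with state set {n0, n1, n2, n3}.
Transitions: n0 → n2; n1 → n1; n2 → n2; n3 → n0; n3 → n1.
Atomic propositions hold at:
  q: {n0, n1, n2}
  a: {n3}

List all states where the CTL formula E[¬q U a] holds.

{n3}

Sat(¬q) = {n3}
E[¬q U a]: least fixpoint, start Z0 = Sat(a) = {n3}, add states in Sat(¬q) with some successor in Z. Already a fixed point.
Sat(E[¬q U a]) = {n3}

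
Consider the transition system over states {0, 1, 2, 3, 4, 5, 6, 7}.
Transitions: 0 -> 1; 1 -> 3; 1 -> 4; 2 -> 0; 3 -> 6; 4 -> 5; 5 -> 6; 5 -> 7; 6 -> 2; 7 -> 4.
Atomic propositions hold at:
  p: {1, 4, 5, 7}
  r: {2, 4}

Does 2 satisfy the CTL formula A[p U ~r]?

Sat(~r) = {0, 1, 3, 5, 6, 7}
A[p U ~r]: least fixpoint, start Z0 = Sat(~r) = {0, 1, 3, 5, 6, 7}, add states in Sat(p) with every successor in Z. Z1 = {0, 1, 3, 4, 5, 6, 7}; fixed.
Sat(A[p U ~r]) = {0, 1, 3, 4, 5, 6, 7}
2 ∉ Sat(A[p U ~r]) = {0, 1, 3, 4, 5, 6, 7}, so the formula does not hold at 2.

No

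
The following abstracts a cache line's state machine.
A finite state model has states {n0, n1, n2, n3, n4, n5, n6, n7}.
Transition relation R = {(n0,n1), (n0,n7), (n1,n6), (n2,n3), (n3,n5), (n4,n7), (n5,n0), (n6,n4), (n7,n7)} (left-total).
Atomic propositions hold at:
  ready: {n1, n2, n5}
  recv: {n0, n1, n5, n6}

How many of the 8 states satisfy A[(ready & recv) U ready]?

Sat(ready & recv) = {n1, n5}
A[(ready & recv) U ready]: least fixpoint, start Z0 = Sat(ready) = {n1, n2, n5}, add states in Sat(ready & recv) with every successor in Z. Already a fixed point.
Sat(A[(ready & recv) U ready]) = {n1, n2, n5}
|Sat(A[(ready & recv) U ready])| = |{n1, n2, n5}| = 3.

3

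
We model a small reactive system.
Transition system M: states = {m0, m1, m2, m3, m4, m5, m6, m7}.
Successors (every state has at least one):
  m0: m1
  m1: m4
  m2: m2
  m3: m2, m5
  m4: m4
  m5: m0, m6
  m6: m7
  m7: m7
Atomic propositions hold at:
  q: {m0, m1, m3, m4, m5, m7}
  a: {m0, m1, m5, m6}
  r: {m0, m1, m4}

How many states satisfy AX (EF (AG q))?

AG q: greatest fixpoint, start Z0 = {m0, m1, m3, m4, m5, m7}, keep only states in Sat with every successor in Z. Z1 = {m0, m1, m4, m7}; fixed.
Sat(AG q) = {m0, m1, m4, m7}
EF (AG q): least fixpoint, start Z0 = {m0, m1, m4, m7}, add states with some successor in Z. Z1 = {m0, m1, m4, m5, m6, m7}; Z2 = {m0, m1, m3, m4, m5, m6, m7}; fixed.
Sat(EF (AG q)) = {m0, m1, m3, m4, m5, m6, m7}
Sat(AX (EF (AG q))) = {s : every successor in {m0, m1, m3, m4, m5, m6, m7}} = {m0, m1, m4, m5, m6, m7}
|Sat(AX (EF (AG q)))| = |{m0, m1, m4, m5, m6, m7}| = 6.

6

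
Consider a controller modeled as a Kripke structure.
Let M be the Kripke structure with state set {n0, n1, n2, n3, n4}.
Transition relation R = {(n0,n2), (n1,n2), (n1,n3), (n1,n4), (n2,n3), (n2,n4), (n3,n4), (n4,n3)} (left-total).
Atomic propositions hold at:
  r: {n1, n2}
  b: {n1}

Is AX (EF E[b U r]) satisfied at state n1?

E[b U r]: least fixpoint, start Z0 = Sat(r) = {n1, n2}, add states in Sat(b) with some successor in Z. Already a fixed point.
Sat(E[b U r]) = {n1, n2}
EF E[b U r]: least fixpoint, start Z0 = {n1, n2}, add states with some successor in Z. Z1 = {n0, n1, n2}; fixed.
Sat(EF E[b U r]) = {n0, n1, n2}
Sat(AX (EF E[b U r])) = {s : every successor in {n0, n1, n2}} = {n0}
n1 ∉ Sat(AX (EF E[b U r])) = {n0}, so the formula does not hold at n1.

No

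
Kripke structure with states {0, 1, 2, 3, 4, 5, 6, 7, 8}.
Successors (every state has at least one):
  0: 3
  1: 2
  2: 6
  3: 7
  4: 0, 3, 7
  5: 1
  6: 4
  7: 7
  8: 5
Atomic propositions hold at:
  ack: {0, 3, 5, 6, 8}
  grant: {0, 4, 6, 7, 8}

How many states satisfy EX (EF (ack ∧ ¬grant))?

7

Sat(¬grant) = {1, 2, 3, 5}
Sat(ack ∧ ¬grant) = {3, 5}
EF (ack ∧ ¬grant): least fixpoint, start Z0 = {3, 5}, add states with some successor in Z. Z1 = {0, 3, 4, 5, 8}; Z2 = {0, 3, 4, 5, 6, 8}; Z3 = {0, 2, 3, 4, 5, 6, 8}; Z4 = {0, 1, 2, 3, 4, 5, 6, 8}; fixed.
Sat(EF (ack ∧ ¬grant)) = {0, 1, 2, 3, 4, 5, 6, 8}
Sat(EX (EF (ack ∧ ¬grant))) = {s : some successor in {0, 1, 2, 3, 4, 5, 6, 8}} = {0, 1, 2, 4, 5, 6, 8}
|Sat(EX (EF (ack ∧ ¬grant)))| = |{0, 1, 2, 4, 5, 6, 8}| = 7.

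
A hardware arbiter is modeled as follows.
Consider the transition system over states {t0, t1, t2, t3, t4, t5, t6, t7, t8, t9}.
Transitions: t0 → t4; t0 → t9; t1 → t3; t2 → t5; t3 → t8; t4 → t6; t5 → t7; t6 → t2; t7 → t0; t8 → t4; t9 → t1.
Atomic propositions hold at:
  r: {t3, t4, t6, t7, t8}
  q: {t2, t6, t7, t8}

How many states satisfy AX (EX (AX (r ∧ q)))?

4

Sat(r ∧ q) = {t6, t7, t8}
Sat(AX (r ∧ q)) = {s : every successor in {t6, t7, t8}} = {t3, t4, t5}
Sat(EX (AX (r ∧ q))) = {s : some successor in {t3, t4, t5}} = {t0, t1, t2, t8}
Sat(AX (EX (AX (r ∧ q)))) = {s : every successor in {t0, t1, t2, t8}} = {t3, t6, t7, t9}
|Sat(AX (EX (AX (r ∧ q))))| = |{t3, t6, t7, t9}| = 4.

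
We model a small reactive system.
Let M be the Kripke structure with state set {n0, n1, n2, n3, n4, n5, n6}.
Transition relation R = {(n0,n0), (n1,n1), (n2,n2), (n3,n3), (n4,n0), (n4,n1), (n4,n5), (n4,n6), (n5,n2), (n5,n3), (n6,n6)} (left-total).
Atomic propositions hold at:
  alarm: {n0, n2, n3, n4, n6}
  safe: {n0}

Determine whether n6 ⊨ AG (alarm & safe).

Sat(alarm & safe) = {n0}
AG (alarm & safe): greatest fixpoint, start Z0 = {n0}, keep only states in Sat with every successor in Z. Already a fixed point.
Sat(AG (alarm & safe)) = {n0}
n6 ∉ Sat(AG (alarm & safe)) = {n0}, so the formula does not hold at n6.

No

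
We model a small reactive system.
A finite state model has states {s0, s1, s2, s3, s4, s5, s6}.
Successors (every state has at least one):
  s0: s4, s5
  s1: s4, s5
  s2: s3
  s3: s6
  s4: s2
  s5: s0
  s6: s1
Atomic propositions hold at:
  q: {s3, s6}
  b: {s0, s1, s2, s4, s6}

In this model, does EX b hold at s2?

No

Sat(EX b) = {s : some successor in {s0, s1, s2, s4, s6}} = {s0, s1, s3, s4, s5, s6}
s2 ∉ Sat(EX b) = {s0, s1, s3, s4, s5, s6}, so the formula does not hold at s2.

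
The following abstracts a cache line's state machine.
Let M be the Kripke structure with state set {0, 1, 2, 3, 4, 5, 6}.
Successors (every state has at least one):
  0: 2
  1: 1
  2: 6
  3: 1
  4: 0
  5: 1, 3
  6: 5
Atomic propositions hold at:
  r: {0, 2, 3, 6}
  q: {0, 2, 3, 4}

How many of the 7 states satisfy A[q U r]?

A[q U r]: least fixpoint, start Z0 = Sat(r) = {0, 2, 3, 6}, add states in Sat(q) with every successor in Z. Z1 = {0, 2, 3, 4, 6}; fixed.
Sat(A[q U r]) = {0, 2, 3, 4, 6}
|Sat(A[q U r])| = |{0, 2, 3, 4, 6}| = 5.

5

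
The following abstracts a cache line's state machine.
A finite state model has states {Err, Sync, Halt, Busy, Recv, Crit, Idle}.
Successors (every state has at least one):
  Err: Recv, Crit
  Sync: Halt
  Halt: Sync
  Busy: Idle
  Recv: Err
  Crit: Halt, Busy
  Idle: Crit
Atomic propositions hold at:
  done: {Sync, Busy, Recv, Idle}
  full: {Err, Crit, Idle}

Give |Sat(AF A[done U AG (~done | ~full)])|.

Sat(~done) = {Err, Halt, Crit}
Sat(~full) = {Sync, Halt, Busy, Recv}
Sat(~done | ~full) = {Err, Sync, Halt, Busy, Recv, Crit}
AG (~done | ~full): greatest fixpoint, start Z0 = {Err, Sync, Halt, Busy, Recv, Crit}, keep only states in Sat with every successor in Z. Z1 = {Err, Sync, Halt, Recv, Crit}; Z2 = {Err, Sync, Halt, Recv}; Z3 = {Sync, Halt, Recv}; Z4 = {Sync, Halt}; fixed.
Sat(AG (~done | ~full)) = {Sync, Halt}
A[done U AG (~done | ~full)]: least fixpoint, start Z0 = Sat(AG (~done | ~full)) = {Sync, Halt}, add states in Sat(done) with every successor in Z. Already a fixed point.
Sat(A[done U AG (~done | ~full)]) = {Sync, Halt}
AF A[done U AG (~done | ~full)]: least fixpoint, start Z0 = {Sync, Halt}, add states with every successor in Z. Already a fixed point.
Sat(AF A[done U AG (~done | ~full)]) = {Sync, Halt}
|Sat(AF A[done U AG (~done | ~full)])| = |{Sync, Halt}| = 2.

2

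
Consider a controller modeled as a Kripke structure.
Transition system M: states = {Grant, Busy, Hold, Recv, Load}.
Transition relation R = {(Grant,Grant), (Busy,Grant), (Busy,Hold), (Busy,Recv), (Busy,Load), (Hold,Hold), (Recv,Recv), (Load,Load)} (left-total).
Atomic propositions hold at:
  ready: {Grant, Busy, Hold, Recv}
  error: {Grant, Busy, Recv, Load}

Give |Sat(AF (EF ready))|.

4

EF ready: least fixpoint, start Z0 = {Grant, Busy, Hold, Recv}, add states with some successor in Z. Already a fixed point.
Sat(EF ready) = {Grant, Busy, Hold, Recv}
AF (EF ready): least fixpoint, start Z0 = {Grant, Busy, Hold, Recv}, add states with every successor in Z. Already a fixed point.
Sat(AF (EF ready)) = {Grant, Busy, Hold, Recv}
|Sat(AF (EF ready))| = |{Grant, Busy, Hold, Recv}| = 4.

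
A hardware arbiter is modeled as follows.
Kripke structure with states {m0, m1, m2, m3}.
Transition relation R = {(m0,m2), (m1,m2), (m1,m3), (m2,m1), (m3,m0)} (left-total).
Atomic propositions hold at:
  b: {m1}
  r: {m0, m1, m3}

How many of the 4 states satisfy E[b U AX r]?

3

Sat(AX r) = {s : every successor in {m0, m1, m3}} = {m2, m3}
E[b U AX r]: least fixpoint, start Z0 = Sat(AX r) = {m2, m3}, add states in Sat(b) with some successor in Z. Z1 = {m1, m2, m3}; fixed.
Sat(E[b U AX r]) = {m1, m2, m3}
|Sat(E[b U AX r])| = |{m1, m2, m3}| = 3.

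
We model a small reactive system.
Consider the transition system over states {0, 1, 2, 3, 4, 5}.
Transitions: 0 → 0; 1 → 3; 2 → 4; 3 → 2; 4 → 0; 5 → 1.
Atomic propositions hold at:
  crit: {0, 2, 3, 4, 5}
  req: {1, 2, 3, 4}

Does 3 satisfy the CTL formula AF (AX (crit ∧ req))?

Sat(crit ∧ req) = {2, 3, 4}
Sat(AX (crit ∧ req)) = {s : every successor in {2, 3, 4}} = {1, 2, 3}
AF (AX (crit ∧ req)): least fixpoint, start Z0 = {1, 2, 3}, add states with every successor in Z. Z1 = {1, 2, 3, 5}; fixed.
Sat(AF (AX (crit ∧ req))) = {1, 2, 3, 5}
3 ∈ Sat(AF (AX (crit ∧ req))) = {1, 2, 3, 5}, so the formula holds at 3.

Yes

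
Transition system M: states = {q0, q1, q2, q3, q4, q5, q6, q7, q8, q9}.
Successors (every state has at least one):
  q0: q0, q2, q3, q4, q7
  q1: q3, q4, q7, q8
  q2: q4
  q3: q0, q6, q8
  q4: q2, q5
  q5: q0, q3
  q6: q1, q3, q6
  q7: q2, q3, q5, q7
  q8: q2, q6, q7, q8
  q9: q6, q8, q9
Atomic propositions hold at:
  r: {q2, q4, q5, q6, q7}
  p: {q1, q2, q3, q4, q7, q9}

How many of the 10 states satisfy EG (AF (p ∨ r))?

Sat(p ∨ r) = {q1, q2, q3, q4, q5, q6, q7, q9}
AF (p ∨ r): least fixpoint, start Z0 = {q1, q2, q3, q4, q5, q6, q7, q9}, add states with every successor in Z. Already a fixed point.
Sat(AF (p ∨ r)) = {q1, q2, q3, q4, q5, q6, q7, q9}
EG (AF (p ∨ r)): greatest fixpoint, start Z0 = {q1, q2, q3, q4, q5, q6, q7, q9}, keep only states in Sat with some successor in Z. Already a fixed point.
Sat(EG (AF (p ∨ r))) = {q1, q2, q3, q4, q5, q6, q7, q9}
|Sat(EG (AF (p ∨ r)))| = |{q1, q2, q3, q4, q5, q6, q7, q9}| = 8.

8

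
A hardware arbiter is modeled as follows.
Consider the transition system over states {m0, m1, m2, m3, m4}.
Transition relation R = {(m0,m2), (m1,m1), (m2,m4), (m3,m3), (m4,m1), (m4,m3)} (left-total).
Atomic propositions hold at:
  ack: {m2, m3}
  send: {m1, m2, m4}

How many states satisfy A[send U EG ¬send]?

1

Sat(¬send) = {m0, m3}
EG ¬send: greatest fixpoint, start Z0 = {m0, m3}, keep only states in Sat with some successor in Z. Z1 = {m3}; fixed.
Sat(EG ¬send) = {m3}
A[send U EG ¬send]: least fixpoint, start Z0 = Sat(EG ¬send) = {m3}, add states in Sat(send) with every successor in Z. Already a fixed point.
Sat(A[send U EG ¬send]) = {m3}
|Sat(A[send U EG ¬send])| = |{m3}| = 1.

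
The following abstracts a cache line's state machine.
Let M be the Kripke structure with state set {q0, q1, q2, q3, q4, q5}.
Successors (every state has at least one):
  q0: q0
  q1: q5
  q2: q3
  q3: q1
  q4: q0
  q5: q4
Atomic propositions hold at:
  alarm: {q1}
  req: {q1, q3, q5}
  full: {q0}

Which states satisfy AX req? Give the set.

{q1, q2, q3}

Sat(AX req) = {s : every successor in {q1, q3, q5}} = {q1, q2, q3}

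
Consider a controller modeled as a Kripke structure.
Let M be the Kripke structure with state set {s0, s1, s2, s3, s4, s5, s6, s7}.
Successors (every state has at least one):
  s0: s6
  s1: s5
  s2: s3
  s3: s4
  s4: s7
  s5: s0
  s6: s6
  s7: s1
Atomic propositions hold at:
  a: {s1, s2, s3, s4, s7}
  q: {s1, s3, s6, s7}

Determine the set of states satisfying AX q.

Sat(AX q) = {s : every successor in {s1, s3, s6, s7}} = {s0, s2, s4, s6, s7}

{s0, s2, s4, s6, s7}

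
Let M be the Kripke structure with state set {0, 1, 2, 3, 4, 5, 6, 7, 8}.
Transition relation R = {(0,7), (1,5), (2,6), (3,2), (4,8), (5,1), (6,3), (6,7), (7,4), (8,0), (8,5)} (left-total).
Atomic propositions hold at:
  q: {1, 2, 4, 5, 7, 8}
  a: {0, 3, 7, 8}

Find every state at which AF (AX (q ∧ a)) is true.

Sat(q ∧ a) = {7, 8}
Sat(AX (q ∧ a)) = {s : every successor in {7, 8}} = {0, 4}
AF (AX (q ∧ a)): least fixpoint, start Z0 = {0, 4}, add states with every successor in Z. Z1 = {0, 4, 7}; fixed.
Sat(AF (AX (q ∧ a))) = {0, 4, 7}

{0, 4, 7}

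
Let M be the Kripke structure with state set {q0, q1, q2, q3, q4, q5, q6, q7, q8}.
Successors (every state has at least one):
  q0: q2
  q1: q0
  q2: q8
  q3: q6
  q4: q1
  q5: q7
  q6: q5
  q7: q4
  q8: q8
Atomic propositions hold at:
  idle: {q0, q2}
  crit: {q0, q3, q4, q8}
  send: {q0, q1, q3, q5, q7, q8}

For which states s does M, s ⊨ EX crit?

{q1, q2, q7, q8}

Sat(EX crit) = {s : some successor in {q0, q3, q4, q8}} = {q1, q2, q7, q8}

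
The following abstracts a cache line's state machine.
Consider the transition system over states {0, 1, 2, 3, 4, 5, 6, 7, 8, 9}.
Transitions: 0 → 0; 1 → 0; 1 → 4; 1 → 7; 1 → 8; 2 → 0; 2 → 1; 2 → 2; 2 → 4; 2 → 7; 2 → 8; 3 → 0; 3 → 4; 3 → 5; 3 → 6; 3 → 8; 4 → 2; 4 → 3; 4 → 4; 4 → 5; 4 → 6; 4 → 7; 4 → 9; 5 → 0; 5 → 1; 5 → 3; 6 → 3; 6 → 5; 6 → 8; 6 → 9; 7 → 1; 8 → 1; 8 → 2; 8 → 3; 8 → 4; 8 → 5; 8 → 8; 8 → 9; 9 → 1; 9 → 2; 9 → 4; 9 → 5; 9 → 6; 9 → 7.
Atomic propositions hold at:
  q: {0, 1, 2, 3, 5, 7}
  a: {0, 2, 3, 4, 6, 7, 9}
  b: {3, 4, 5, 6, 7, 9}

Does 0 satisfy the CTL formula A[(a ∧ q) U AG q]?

Yes

Sat(a ∧ q) = {0, 2, 3, 7}
AG q: greatest fixpoint, start Z0 = {0, 1, 2, 3, 5, 7}, keep only states in Sat with every successor in Z. Z1 = {0, 5, 7}; Z2 = {0}; fixed.
Sat(AG q) = {0}
A[(a ∧ q) U AG q]: least fixpoint, start Z0 = Sat(AG q) = {0}, add states in Sat(a ∧ q) with every successor in Z. Already a fixed point.
Sat(A[(a ∧ q) U AG q]) = {0}
0 ∈ Sat(A[(a ∧ q) U AG q]) = {0}, so the formula holds at 0.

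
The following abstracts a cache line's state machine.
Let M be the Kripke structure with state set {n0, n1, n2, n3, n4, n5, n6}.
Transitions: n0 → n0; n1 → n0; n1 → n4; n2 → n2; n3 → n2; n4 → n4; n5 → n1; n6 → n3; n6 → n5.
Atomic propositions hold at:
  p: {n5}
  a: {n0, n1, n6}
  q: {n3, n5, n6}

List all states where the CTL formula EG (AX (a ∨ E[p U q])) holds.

{n0}

E[p U q]: least fixpoint, start Z0 = Sat(q) = {n3, n5, n6}, add states in Sat(p) with some successor in Z. Already a fixed point.
Sat(E[p U q]) = {n3, n5, n6}
Sat(a ∨ E[p U q]) = {n0, n1, n3, n5, n6}
Sat(AX (a ∨ E[p U q])) = {s : every successor in {n0, n1, n3, n5, n6}} = {n0, n5, n6}
EG (AX (a ∨ E[p U q])): greatest fixpoint, start Z0 = {n0, n5, n6}, keep only states in Sat with some successor in Z. Z1 = {n0, n6}; Z2 = {n0}; fixed.
Sat(EG (AX (a ∨ E[p U q]))) = {n0}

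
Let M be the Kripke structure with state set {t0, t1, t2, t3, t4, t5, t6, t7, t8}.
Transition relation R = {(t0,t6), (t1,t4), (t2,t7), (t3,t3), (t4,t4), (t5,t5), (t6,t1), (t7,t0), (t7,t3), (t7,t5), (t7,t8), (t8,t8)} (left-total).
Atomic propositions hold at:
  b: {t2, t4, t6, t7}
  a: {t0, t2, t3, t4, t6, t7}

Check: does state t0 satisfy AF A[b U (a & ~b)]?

Sat(~b) = {t0, t1, t3, t5, t8}
Sat(a & ~b) = {t0, t3}
A[b U (a & ~b)]: least fixpoint, start Z0 = Sat((a & ~b)) = {t0, t3}, add states in Sat(b) with every successor in Z. Already a fixed point.
Sat(A[b U (a & ~b)]) = {t0, t3}
AF A[b U (a & ~b)]: least fixpoint, start Z0 = {t0, t3}, add states with every successor in Z. Already a fixed point.
Sat(AF A[b U (a & ~b)]) = {t0, t3}
t0 ∈ Sat(AF A[b U (a & ~b)]) = {t0, t3}, so the formula holds at t0.

Yes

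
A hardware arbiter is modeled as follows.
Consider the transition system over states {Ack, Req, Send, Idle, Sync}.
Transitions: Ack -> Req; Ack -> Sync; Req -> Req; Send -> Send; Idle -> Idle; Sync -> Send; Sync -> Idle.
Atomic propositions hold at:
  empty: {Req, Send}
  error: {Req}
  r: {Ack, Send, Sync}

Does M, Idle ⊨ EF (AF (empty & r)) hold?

Sat(empty & r) = {Send}
AF (empty & r): least fixpoint, start Z0 = {Send}, add states with every successor in Z. Already a fixed point.
Sat(AF (empty & r)) = {Send}
EF (AF (empty & r)): least fixpoint, start Z0 = {Send}, add states with some successor in Z. Z1 = {Send, Sync}; Z2 = {Ack, Send, Sync}; fixed.
Sat(EF (AF (empty & r))) = {Ack, Send, Sync}
Idle ∉ Sat(EF (AF (empty & r))) = {Ack, Send, Sync}, so the formula does not hold at Idle.

No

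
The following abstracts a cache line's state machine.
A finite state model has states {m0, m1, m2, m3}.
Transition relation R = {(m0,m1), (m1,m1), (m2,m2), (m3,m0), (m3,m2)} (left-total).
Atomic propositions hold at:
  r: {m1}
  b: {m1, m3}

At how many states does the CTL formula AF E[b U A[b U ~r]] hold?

Sat(~r) = {m0, m2, m3}
A[b U ~r]: least fixpoint, start Z0 = Sat(~r) = {m0, m2, m3}, add states in Sat(b) with every successor in Z. Already a fixed point.
Sat(A[b U ~r]) = {m0, m2, m3}
E[b U A[b U ~r]]: least fixpoint, start Z0 = Sat(A[b U ~r]) = {m0, m2, m3}, add states in Sat(b) with some successor in Z. Already a fixed point.
Sat(E[b U A[b U ~r]]) = {m0, m2, m3}
AF E[b U A[b U ~r]]: least fixpoint, start Z0 = {m0, m2, m3}, add states with every successor in Z. Already a fixed point.
Sat(AF E[b U A[b U ~r]]) = {m0, m2, m3}
|Sat(AF E[b U A[b U ~r]])| = |{m0, m2, m3}| = 3.

3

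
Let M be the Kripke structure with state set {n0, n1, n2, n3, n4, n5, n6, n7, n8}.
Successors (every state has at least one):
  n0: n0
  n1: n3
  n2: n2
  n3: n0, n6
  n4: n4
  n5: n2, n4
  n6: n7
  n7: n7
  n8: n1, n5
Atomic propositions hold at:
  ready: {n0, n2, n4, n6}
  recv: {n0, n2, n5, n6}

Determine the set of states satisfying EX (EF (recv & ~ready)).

{n8}

Sat(~ready) = {n1, n3, n5, n7, n8}
Sat(recv & ~ready) = {n5}
EF (recv & ~ready): least fixpoint, start Z0 = {n5}, add states with some successor in Z. Z1 = {n5, n8}; fixed.
Sat(EF (recv & ~ready)) = {n5, n8}
Sat(EX (EF (recv & ~ready))) = {s : some successor in {n5, n8}} = {n8}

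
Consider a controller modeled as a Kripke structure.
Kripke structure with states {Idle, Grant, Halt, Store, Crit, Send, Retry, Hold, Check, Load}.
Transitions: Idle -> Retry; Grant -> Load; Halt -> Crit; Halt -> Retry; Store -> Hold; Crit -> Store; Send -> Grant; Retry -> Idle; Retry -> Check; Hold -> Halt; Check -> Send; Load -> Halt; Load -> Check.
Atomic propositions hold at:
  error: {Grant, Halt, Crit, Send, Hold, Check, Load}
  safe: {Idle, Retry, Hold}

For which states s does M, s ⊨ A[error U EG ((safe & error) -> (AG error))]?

{Idle, Grant, Halt, Send, Retry, Hold, Check, Load}

Sat(safe & error) = {Hold}
AG error: greatest fixpoint, start Z0 = {Grant, Halt, Crit, Send, Hold, Check, Load}, keep only states in Sat with every successor in Z. Z1 = {Grant, Send, Hold, Check, Load}; Z2 = {Grant, Send, Check}; Z3 = {Send, Check}; Z4 = {Check}; Z5 = ∅; fixed.
Sat(AG error) = ∅
Sat((safe & error) -> (AG error)) = {Idle, Grant, Halt, Store, Crit, Send, Retry, Check, Load}
EG ((safe & error) -> (AG error)): greatest fixpoint, start Z0 = {Idle, Grant, Halt, Store, Crit, Send, Retry, Check, Load}, keep only states in Sat with some successor in Z. Z1 = {Idle, Grant, Halt, Crit, Send, Retry, Check, Load}; Z2 = {Idle, Grant, Halt, Send, Retry, Check, Load}; fixed.
Sat(EG ((safe & error) -> (AG error))) = {Idle, Grant, Halt, Send, Retry, Check, Load}
A[error U EG ((safe & error) -> (AG error))]: least fixpoint, start Z0 = Sat(EG ((safe & error) -> (AG error))) = {Idle, Grant, Halt, Send, Retry, Check, Load}, add states in Sat(error) with every successor in Z. Z1 = {Idle, Grant, Halt, Send, Retry, Hold, Check, Load}; fixed.
Sat(A[error U EG ((safe & error) -> (AG error))]) = {Idle, Grant, Halt, Send, Retry, Hold, Check, Load}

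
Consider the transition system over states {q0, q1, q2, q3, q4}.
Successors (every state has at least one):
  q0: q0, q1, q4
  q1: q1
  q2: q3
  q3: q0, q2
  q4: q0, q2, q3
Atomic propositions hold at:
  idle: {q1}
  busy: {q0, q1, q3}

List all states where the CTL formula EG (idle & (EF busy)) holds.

EF busy: least fixpoint, start Z0 = {q0, q1, q3}, add states with some successor in Z. Z1 = {q0, q1, q2, q3, q4}; fixed.
Sat(EF busy) = {q0, q1, q2, q3, q4}
Sat(idle & (EF busy)) = {q1}
EG (idle & (EF busy)): greatest fixpoint, start Z0 = {q1}, keep only states in Sat with some successor in Z. Already a fixed point.
Sat(EG (idle & (EF busy))) = {q1}

{q1}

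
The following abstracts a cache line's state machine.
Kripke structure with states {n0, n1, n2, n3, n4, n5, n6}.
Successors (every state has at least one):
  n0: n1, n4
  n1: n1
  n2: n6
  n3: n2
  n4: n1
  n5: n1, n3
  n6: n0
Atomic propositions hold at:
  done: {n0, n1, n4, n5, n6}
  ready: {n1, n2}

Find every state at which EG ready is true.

{n1}

EG ready: greatest fixpoint, start Z0 = {n1, n2}, keep only states in Sat with some successor in Z. Z1 = {n1}; fixed.
Sat(EG ready) = {n1}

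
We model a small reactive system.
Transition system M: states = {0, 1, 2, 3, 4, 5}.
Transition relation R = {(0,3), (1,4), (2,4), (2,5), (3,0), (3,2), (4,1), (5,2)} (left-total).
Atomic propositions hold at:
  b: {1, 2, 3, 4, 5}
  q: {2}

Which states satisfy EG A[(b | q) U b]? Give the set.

{1, 2, 3, 4, 5}

Sat(b | q) = {1, 2, 3, 4, 5}
A[(b | q) U b]: least fixpoint, start Z0 = Sat(b) = {1, 2, 3, 4, 5}, add states in Sat(b | q) with every successor in Z. Already a fixed point.
Sat(A[(b | q) U b]) = {1, 2, 3, 4, 5}
EG A[(b | q) U b]: greatest fixpoint, start Z0 = {1, 2, 3, 4, 5}, keep only states in Sat with some successor in Z. Already a fixed point.
Sat(EG A[(b | q) U b]) = {1, 2, 3, 4, 5}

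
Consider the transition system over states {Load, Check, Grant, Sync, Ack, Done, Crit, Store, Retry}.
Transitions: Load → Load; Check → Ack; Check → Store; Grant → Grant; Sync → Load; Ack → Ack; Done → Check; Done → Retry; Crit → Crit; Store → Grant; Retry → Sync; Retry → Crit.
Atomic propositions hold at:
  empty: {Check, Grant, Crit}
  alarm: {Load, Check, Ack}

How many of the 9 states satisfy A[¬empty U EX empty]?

Sat(¬empty) = {Load, Sync, Ack, Done, Store, Retry}
Sat(EX empty) = {s : some successor in {Check, Grant, Crit}} = {Grant, Done, Crit, Store, Retry}
A[¬empty U EX empty]: least fixpoint, start Z0 = Sat(EX empty) = {Grant, Done, Crit, Store, Retry}, add states in Sat(¬empty) with every successor in Z. Already a fixed point.
Sat(A[¬empty U EX empty]) = {Grant, Done, Crit, Store, Retry}
|Sat(A[¬empty U EX empty])| = |{Grant, Done, Crit, Store, Retry}| = 5.

5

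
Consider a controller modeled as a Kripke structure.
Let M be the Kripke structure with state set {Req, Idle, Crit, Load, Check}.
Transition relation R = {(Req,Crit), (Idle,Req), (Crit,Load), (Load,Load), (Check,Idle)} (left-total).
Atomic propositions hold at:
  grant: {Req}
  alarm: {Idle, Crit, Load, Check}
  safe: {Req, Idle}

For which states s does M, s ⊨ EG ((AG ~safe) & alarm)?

Sat(~safe) = {Crit, Load, Check}
AG ~safe: greatest fixpoint, start Z0 = {Crit, Load, Check}, keep only states in Sat with every successor in Z. Z1 = {Crit, Load}; fixed.
Sat(AG ~safe) = {Crit, Load}
Sat((AG ~safe) & alarm) = {Crit, Load}
EG ((AG ~safe) & alarm): greatest fixpoint, start Z0 = {Crit, Load}, keep only states in Sat with some successor in Z. Already a fixed point.
Sat(EG ((AG ~safe) & alarm)) = {Crit, Load}

{Crit, Load}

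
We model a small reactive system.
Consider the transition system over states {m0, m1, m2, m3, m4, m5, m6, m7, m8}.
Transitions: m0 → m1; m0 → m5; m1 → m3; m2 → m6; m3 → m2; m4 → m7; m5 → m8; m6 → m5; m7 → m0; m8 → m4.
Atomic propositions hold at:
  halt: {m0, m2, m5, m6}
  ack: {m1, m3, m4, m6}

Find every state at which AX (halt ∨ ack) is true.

{m0, m1, m2, m3, m6, m7, m8}

Sat(halt ∨ ack) = {m0, m1, m2, m3, m4, m5, m6}
Sat(AX (halt ∨ ack)) = {s : every successor in {m0, m1, m2, m3, m4, m5, m6}} = {m0, m1, m2, m3, m6, m7, m8}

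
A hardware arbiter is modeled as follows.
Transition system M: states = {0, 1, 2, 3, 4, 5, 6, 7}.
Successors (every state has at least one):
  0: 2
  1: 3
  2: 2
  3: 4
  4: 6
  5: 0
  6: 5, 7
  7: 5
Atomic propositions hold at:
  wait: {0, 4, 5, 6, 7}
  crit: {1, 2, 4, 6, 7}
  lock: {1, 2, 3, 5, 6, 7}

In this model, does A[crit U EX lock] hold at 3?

No

Sat(EX lock) = {s : some successor in {1, 2, 3, 5, 6, 7}} = {0, 1, 2, 4, 6, 7}
A[crit U EX lock]: least fixpoint, start Z0 = Sat(EX lock) = {0, 1, 2, 4, 6, 7}, add states in Sat(crit) with every successor in Z. Already a fixed point.
Sat(A[crit U EX lock]) = {0, 1, 2, 4, 6, 7}
3 ∉ Sat(A[crit U EX lock]) = {0, 1, 2, 4, 6, 7}, so the formula does not hold at 3.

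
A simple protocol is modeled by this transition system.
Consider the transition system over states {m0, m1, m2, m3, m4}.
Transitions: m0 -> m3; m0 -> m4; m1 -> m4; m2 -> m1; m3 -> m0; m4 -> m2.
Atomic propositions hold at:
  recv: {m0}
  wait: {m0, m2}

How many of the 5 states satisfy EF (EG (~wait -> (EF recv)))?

2

Sat(~wait) = {m1, m3, m4}
EF recv: least fixpoint, start Z0 = {m0}, add states with some successor in Z. Z1 = {m0, m3}; fixed.
Sat(EF recv) = {m0, m3}
Sat(~wait -> (EF recv)) = {m0, m2, m3}
EG (~wait -> (EF recv)): greatest fixpoint, start Z0 = {m0, m2, m3}, keep only states in Sat with some successor in Z. Z1 = {m0, m3}; fixed.
Sat(EG (~wait -> (EF recv))) = {m0, m3}
EF (EG (~wait -> (EF recv))): least fixpoint, start Z0 = {m0, m3}, add states with some successor in Z. Already a fixed point.
Sat(EF (EG (~wait -> (EF recv)))) = {m0, m3}
|Sat(EF (EG (~wait -> (EF recv))))| = |{m0, m3}| = 2.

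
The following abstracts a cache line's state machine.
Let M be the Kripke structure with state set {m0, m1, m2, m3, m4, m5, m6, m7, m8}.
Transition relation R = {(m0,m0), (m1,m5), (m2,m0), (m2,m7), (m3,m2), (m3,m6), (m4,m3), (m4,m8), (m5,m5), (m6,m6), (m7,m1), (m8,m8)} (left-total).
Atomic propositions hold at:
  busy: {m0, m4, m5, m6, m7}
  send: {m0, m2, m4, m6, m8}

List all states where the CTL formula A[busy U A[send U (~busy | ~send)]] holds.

{m1, m2, m3, m4, m5, m7, m8}

Sat(~busy) = {m1, m2, m3, m8}
Sat(~send) = {m1, m3, m5, m7}
Sat(~busy | ~send) = {m1, m2, m3, m5, m7, m8}
A[send U (~busy | ~send)]: least fixpoint, start Z0 = Sat((~busy | ~send)) = {m1, m2, m3, m5, m7, m8}, add states in Sat(send) with every successor in Z. Z1 = {m1, m2, m3, m4, m5, m7, m8}; fixed.
Sat(A[send U (~busy | ~send)]) = {m1, m2, m3, m4, m5, m7, m8}
A[busy U A[send U (~busy | ~send)]]: least fixpoint, start Z0 = Sat(A[send U (~busy | ~send)]) = {m1, m2, m3, m4, m5, m7, m8}, add states in Sat(busy) with every successor in Z. Already a fixed point.
Sat(A[busy U A[send U (~busy | ~send)]]) = {m1, m2, m3, m4, m5, m7, m8}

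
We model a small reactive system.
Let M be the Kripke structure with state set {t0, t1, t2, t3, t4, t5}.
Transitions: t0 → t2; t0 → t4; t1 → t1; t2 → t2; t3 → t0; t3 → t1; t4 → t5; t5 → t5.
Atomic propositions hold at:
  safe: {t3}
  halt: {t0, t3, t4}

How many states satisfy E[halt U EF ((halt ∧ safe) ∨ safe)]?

Sat(halt ∧ safe) = {t3}
Sat((halt ∧ safe) ∨ safe) = {t3}
EF ((halt ∧ safe) ∨ safe): least fixpoint, start Z0 = {t3}, add states with some successor in Z. Already a fixed point.
Sat(EF ((halt ∧ safe) ∨ safe)) = {t3}
E[halt U EF ((halt ∧ safe) ∨ safe)]: least fixpoint, start Z0 = Sat(EF ((halt ∧ safe) ∨ safe)) = {t3}, add states in Sat(halt) with some successor in Z. Already a fixed point.
Sat(E[halt U EF ((halt ∧ safe) ∨ safe)]) = {t3}
|Sat(E[halt U EF ((halt ∧ safe) ∨ safe)])| = |{t3}| = 1.

1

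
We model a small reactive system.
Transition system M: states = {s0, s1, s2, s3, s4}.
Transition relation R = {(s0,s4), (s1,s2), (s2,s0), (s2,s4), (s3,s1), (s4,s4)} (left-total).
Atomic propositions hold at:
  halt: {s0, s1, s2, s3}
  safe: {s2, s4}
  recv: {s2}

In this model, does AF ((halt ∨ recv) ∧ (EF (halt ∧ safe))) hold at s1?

Yes

Sat(halt ∨ recv) = {s0, s1, s2, s3}
Sat(halt ∧ safe) = {s2}
EF (halt ∧ safe): least fixpoint, start Z0 = {s2}, add states with some successor in Z. Z1 = {s1, s2}; Z2 = {s1, s2, s3}; fixed.
Sat(EF (halt ∧ safe)) = {s1, s2, s3}
Sat((halt ∨ recv) ∧ (EF (halt ∧ safe))) = {s1, s2, s3}
AF ((halt ∨ recv) ∧ (EF (halt ∧ safe))): least fixpoint, start Z0 = {s1, s2, s3}, add states with every successor in Z. Already a fixed point.
Sat(AF ((halt ∨ recv) ∧ (EF (halt ∧ safe)))) = {s1, s2, s3}
s1 ∈ Sat(AF ((halt ∨ recv) ∧ (EF (halt ∧ safe)))) = {s1, s2, s3}, so the formula holds at s1.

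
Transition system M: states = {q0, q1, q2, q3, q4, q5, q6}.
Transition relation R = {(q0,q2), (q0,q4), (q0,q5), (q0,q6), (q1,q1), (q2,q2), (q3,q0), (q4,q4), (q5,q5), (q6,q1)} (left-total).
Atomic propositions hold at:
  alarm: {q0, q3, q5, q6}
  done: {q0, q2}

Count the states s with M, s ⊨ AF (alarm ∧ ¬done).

3

Sat(¬done) = {q1, q3, q4, q5, q6}
Sat(alarm ∧ ¬done) = {q3, q5, q6}
AF (alarm ∧ ¬done): least fixpoint, start Z0 = {q3, q5, q6}, add states with every successor in Z. Already a fixed point.
Sat(AF (alarm ∧ ¬done)) = {q3, q5, q6}
|Sat(AF (alarm ∧ ¬done))| = |{q3, q5, q6}| = 3.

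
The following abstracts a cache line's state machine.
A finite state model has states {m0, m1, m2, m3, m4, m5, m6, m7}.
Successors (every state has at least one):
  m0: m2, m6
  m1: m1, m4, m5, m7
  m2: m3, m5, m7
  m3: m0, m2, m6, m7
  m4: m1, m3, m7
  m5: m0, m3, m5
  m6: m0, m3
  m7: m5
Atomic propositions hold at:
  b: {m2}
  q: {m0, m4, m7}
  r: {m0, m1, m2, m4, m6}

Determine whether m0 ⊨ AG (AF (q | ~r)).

Yes

Sat(~r) = {m3, m5, m7}
Sat(q | ~r) = {m0, m3, m4, m5, m7}
AF (q | ~r): least fixpoint, start Z0 = {m0, m3, m4, m5, m7}, add states with every successor in Z. Z1 = {m0, m2, m3, m4, m5, m6, m7}; fixed.
Sat(AF (q | ~r)) = {m0, m2, m3, m4, m5, m6, m7}
AG (AF (q | ~r)): greatest fixpoint, start Z0 = {m0, m2, m3, m4, m5, m6, m7}, keep only states in Sat with every successor in Z. Z1 = {m0, m2, m3, m5, m6, m7}; fixed.
Sat(AG (AF (q | ~r))) = {m0, m2, m3, m5, m6, m7}
m0 ∈ Sat(AG (AF (q | ~r))) = {m0, m2, m3, m5, m6, m7}, so the formula holds at m0.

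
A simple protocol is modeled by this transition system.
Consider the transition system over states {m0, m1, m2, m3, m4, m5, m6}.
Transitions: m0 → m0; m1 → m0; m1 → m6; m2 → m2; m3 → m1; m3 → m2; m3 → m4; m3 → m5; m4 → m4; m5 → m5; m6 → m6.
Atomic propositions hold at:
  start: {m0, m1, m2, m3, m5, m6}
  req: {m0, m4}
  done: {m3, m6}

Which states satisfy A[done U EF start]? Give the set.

EF start: least fixpoint, start Z0 = {m0, m1, m2, m3, m5, m6}, add states with some successor in Z. Already a fixed point.
Sat(EF start) = {m0, m1, m2, m3, m5, m6}
A[done U EF start]: least fixpoint, start Z0 = Sat(EF start) = {m0, m1, m2, m3, m5, m6}, add states in Sat(done) with every successor in Z. Already a fixed point.
Sat(A[done U EF start]) = {m0, m1, m2, m3, m5, m6}

{m0, m1, m2, m3, m5, m6}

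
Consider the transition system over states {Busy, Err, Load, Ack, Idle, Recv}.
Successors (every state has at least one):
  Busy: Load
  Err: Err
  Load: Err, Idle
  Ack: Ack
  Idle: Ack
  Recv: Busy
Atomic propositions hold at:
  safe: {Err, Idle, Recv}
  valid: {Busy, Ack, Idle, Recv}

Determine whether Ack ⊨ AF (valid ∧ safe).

Sat(valid ∧ safe) = {Idle, Recv}
AF (valid ∧ safe): least fixpoint, start Z0 = {Idle, Recv}, add states with every successor in Z. Already a fixed point.
Sat(AF (valid ∧ safe)) = {Idle, Recv}
Ack ∉ Sat(AF (valid ∧ safe)) = {Idle, Recv}, so the formula does not hold at Ack.

No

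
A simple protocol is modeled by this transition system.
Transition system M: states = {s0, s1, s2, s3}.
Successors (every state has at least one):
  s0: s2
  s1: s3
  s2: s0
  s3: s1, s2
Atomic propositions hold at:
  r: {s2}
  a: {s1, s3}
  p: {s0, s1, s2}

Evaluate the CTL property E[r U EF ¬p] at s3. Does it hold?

Yes

Sat(¬p) = {s3}
EF ¬p: least fixpoint, start Z0 = {s3}, add states with some successor in Z. Z1 = {s1, s3}; fixed.
Sat(EF ¬p) = {s1, s3}
E[r U EF ¬p]: least fixpoint, start Z0 = Sat(EF ¬p) = {s1, s3}, add states in Sat(r) with some successor in Z. Already a fixed point.
Sat(E[r U EF ¬p]) = {s1, s3}
s3 ∈ Sat(E[r U EF ¬p]) = {s1, s3}, so the formula holds at s3.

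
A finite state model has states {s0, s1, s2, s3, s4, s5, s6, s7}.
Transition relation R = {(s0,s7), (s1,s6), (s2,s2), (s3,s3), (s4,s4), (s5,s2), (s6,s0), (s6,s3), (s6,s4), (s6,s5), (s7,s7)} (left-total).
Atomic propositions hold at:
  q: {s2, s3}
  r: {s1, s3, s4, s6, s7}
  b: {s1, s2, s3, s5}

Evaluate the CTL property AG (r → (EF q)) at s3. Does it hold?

Yes

EF q: least fixpoint, start Z0 = {s2, s3}, add states with some successor in Z. Z1 = {s2, s3, s5, s6}; Z2 = {s1, s2, s3, s5, s6}; fixed.
Sat(EF q) = {s1, s2, s3, s5, s6}
Sat(r → (EF q)) = {s0, s1, s2, s3, s5, s6}
AG (r → (EF q)): greatest fixpoint, start Z0 = {s0, s1, s2, s3, s5, s6}, keep only states in Sat with every successor in Z. Z1 = {s1, s2, s3, s5}; Z2 = {s2, s3, s5}; fixed.
Sat(AG (r → (EF q))) = {s2, s3, s5}
s3 ∈ Sat(AG (r → (EF q))) = {s2, s3, s5}, so the formula holds at s3.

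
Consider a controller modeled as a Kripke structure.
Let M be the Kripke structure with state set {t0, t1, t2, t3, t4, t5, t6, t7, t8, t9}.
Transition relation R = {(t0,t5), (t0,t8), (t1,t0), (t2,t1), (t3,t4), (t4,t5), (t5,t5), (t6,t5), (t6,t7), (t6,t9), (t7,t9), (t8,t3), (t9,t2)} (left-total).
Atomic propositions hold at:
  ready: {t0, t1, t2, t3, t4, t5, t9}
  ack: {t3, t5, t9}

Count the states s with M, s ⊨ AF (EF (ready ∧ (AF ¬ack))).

Sat(¬ack) = {t0, t1, t2, t4, t6, t7, t8}
AF ¬ack: least fixpoint, start Z0 = {t0, t1, t2, t4, t6, t7, t8}, add states with every successor in Z. Z1 = {t0, t1, t2, t3, t4, t6, t7, t8, t9}; fixed.
Sat(AF ¬ack) = {t0, t1, t2, t3, t4, t6, t7, t8, t9}
Sat(ready ∧ (AF ¬ack)) = {t0, t1, t2, t3, t4, t9}
EF (ready ∧ (AF ¬ack)): least fixpoint, start Z0 = {t0, t1, t2, t3, t4, t9}, add states with some successor in Z. Z1 = {t0, t1, t2, t3, t4, t6, t7, t8, t9}; fixed.
Sat(EF (ready ∧ (AF ¬ack))) = {t0, t1, t2, t3, t4, t6, t7, t8, t9}
AF (EF (ready ∧ (AF ¬ack))): least fixpoint, start Z0 = {t0, t1, t2, t3, t4, t6, t7, t8, t9}, add states with every successor in Z. Already a fixed point.
Sat(AF (EF (ready ∧ (AF ¬ack)))) = {t0, t1, t2, t3, t4, t6, t7, t8, t9}
|Sat(AF (EF (ready ∧ (AF ¬ack))))| = |{t0, t1, t2, t3, t4, t6, t7, t8, t9}| = 9.

9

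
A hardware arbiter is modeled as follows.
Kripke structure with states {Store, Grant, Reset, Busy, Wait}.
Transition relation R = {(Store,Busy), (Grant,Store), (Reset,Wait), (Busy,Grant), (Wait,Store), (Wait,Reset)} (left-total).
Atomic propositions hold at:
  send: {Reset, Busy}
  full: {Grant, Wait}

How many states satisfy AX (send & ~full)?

1

Sat(~full) = {Store, Reset, Busy}
Sat(send & ~full) = {Reset, Busy}
Sat(AX (send & ~full)) = {s : every successor in {Reset, Busy}} = {Store}
|Sat(AX (send & ~full))| = |{Store}| = 1.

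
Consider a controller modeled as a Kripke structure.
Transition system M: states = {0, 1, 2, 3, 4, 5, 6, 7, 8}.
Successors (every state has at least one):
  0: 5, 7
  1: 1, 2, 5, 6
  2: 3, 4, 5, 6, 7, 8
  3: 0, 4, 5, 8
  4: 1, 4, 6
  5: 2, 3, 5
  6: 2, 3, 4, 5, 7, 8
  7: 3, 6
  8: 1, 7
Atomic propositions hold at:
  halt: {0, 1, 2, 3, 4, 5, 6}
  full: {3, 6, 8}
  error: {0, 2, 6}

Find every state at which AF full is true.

{3, 6, 7, 8}

AF full: least fixpoint, start Z0 = {3, 6, 8}, add states with every successor in Z. Z1 = {3, 6, 7, 8}; fixed.
Sat(AF full) = {3, 6, 7, 8}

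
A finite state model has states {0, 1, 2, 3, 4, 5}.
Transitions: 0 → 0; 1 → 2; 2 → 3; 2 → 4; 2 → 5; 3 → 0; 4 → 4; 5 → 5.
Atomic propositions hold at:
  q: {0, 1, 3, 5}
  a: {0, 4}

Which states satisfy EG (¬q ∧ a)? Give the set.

{4}

Sat(¬q) = {2, 4}
Sat(¬q ∧ a) = {4}
EG (¬q ∧ a): greatest fixpoint, start Z0 = {4}, keep only states in Sat with some successor in Z. Already a fixed point.
Sat(EG (¬q ∧ a)) = {4}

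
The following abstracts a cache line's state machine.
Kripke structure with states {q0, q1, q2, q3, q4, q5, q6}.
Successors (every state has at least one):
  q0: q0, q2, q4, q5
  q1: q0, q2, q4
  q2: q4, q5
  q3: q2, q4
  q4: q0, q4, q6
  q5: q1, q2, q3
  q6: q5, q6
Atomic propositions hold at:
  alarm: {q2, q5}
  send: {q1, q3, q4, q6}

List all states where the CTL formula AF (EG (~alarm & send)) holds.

Sat(~alarm) = {q0, q1, q3, q4, q6}
Sat(~alarm & send) = {q1, q3, q4, q6}
EG (~alarm & send): greatest fixpoint, start Z0 = {q1, q3, q4, q6}, keep only states in Sat with some successor in Z. Already a fixed point.
Sat(EG (~alarm & send)) = {q1, q3, q4, q6}
AF (EG (~alarm & send)): least fixpoint, start Z0 = {q1, q3, q4, q6}, add states with every successor in Z. Already a fixed point.
Sat(AF (EG (~alarm & send))) = {q1, q3, q4, q6}

{q1, q3, q4, q6}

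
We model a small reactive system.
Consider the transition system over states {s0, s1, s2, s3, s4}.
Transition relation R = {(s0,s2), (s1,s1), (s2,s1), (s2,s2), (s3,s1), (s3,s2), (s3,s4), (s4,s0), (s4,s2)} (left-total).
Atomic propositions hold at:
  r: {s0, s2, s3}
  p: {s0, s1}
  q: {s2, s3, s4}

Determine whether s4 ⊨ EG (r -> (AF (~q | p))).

No

Sat(~q) = {s0, s1}
Sat(~q | p) = {s0, s1}
AF (~q | p): least fixpoint, start Z0 = {s0, s1}, add states with every successor in Z. Already a fixed point.
Sat(AF (~q | p)) = {s0, s1}
Sat(r -> (AF (~q | p))) = {s0, s1, s4}
EG (r -> (AF (~q | p))): greatest fixpoint, start Z0 = {s0, s1, s4}, keep only states in Sat with some successor in Z. Z1 = {s1, s4}; Z2 = {s1}; fixed.
Sat(EG (r -> (AF (~q | p)))) = {s1}
s4 ∉ Sat(EG (r -> (AF (~q | p)))) = {s1}, so the formula does not hold at s4.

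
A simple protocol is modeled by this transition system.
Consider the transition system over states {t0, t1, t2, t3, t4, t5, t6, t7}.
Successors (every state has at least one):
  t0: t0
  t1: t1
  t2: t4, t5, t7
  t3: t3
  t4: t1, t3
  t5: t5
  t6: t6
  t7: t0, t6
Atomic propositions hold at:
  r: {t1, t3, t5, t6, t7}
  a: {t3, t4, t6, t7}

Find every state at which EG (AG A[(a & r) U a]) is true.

{t3, t6}

Sat(a & r) = {t3, t6, t7}
A[(a & r) U a]: least fixpoint, start Z0 = Sat(a) = {t3, t4, t6, t7}, add states in Sat(a & r) with every successor in Z. Already a fixed point.
Sat(A[(a & r) U a]) = {t3, t4, t6, t7}
AG A[(a & r) U a]: greatest fixpoint, start Z0 = {t3, t4, t6, t7}, keep only states in Sat with every successor in Z. Z1 = {t3, t6}; fixed.
Sat(AG A[(a & r) U a]) = {t3, t6}
EG (AG A[(a & r) U a]): greatest fixpoint, start Z0 = {t3, t6}, keep only states in Sat with some successor in Z. Already a fixed point.
Sat(EG (AG A[(a & r) U a])) = {t3, t6}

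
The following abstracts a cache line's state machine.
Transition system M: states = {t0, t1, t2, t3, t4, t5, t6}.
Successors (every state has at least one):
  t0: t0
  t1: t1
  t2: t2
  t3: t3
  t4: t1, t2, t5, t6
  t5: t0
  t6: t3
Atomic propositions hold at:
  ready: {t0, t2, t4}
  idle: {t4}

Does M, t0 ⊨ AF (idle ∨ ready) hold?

Yes

Sat(idle ∨ ready) = {t0, t2, t4}
AF (idle ∨ ready): least fixpoint, start Z0 = {t0, t2, t4}, add states with every successor in Z. Z1 = {t0, t2, t4, t5}; fixed.
Sat(AF (idle ∨ ready)) = {t0, t2, t4, t5}
t0 ∈ Sat(AF (idle ∨ ready)) = {t0, t2, t4, t5}, so the formula holds at t0.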